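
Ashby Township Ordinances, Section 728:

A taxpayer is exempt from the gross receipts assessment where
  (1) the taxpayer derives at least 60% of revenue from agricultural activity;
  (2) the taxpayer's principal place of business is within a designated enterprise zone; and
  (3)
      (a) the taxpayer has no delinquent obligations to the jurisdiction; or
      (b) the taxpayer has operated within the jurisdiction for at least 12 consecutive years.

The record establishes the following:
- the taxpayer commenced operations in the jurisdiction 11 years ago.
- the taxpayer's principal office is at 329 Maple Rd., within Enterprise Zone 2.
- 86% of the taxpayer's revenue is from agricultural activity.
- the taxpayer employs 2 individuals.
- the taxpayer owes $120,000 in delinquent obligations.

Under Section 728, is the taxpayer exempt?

No — not exempt.

(1) ≥60% agricultural — holds.
(2) in enterprise zone — satisfied.
(a) no delinquency — not met.
(b) ≥ 12 yrs in jurisdiction — not satisfied.
(3): F OR F → false.
So Overall is not satisfied (T AND T AND F).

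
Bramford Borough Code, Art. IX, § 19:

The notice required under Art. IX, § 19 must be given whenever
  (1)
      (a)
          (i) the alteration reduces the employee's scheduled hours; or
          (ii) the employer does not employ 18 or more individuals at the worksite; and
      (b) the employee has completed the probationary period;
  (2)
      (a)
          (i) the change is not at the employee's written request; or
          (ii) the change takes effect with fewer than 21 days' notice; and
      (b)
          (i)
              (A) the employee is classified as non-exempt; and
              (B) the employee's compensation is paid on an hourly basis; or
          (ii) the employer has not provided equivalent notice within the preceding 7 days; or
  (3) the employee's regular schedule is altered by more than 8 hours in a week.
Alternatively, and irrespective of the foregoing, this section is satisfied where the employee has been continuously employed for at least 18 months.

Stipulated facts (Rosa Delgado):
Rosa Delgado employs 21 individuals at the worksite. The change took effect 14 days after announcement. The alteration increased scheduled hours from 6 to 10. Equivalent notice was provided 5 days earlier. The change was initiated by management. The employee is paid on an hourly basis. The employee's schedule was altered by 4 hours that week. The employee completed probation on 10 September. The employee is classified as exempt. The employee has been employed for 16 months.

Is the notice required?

(i) hours reduced — fails.
(ii) not (≥ 18 at site) — not satisfied.
(a): F OR F → false.
(b) past probation — holds.
(1): F AND T → false.
(i) not employee-requested — holds.
(ii) < 21 days' notice — met.
(a): T OR T → true.
(A) non-exempt — not satisfied.
(B) hourly-paid — met.
(i) = F AND T = false.
(ii) no recent notice — not met.
(b) = F OR F = false.
So (2) is not satisfied (T AND F).
(3) schedule shift > 8h — fails.
Overall: F OR F OR F → false.
Exception (tenure ≥ 18 mo.) — not satisfied.
Result: main false OR exception false → false.

No — not required.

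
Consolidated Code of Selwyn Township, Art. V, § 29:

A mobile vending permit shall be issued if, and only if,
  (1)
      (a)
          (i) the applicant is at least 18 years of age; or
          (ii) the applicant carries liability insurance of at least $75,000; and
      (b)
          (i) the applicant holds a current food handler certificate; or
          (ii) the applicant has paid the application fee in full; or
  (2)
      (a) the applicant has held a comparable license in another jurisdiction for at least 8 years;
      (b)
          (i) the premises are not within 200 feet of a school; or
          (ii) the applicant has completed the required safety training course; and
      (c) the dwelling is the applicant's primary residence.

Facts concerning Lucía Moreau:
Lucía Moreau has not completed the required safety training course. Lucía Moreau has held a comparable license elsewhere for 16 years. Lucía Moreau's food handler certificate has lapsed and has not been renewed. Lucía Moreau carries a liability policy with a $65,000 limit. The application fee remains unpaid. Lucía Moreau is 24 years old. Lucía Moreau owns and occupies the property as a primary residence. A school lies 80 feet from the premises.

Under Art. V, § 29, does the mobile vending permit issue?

(i) age ≥ 18 — met.
(ii) insurance ≥ $75,000 — not satisfied.
(a): T OR F → true.
(i) food handler cert. — not met.
(ii) fee paid — not satisfied.
(b): F OR F → false.
So (1) is not satisfied (T AND F).
(a) prior license ≥ 8 yr — holds.
(i) ≥200 ft from school — fails.
(ii) safety training — not satisfied.
(b): F OR F → false.
(c) primary residence — satisfied.
(2) = T AND F AND T = false.
Overall = F OR F = false.

No — denied.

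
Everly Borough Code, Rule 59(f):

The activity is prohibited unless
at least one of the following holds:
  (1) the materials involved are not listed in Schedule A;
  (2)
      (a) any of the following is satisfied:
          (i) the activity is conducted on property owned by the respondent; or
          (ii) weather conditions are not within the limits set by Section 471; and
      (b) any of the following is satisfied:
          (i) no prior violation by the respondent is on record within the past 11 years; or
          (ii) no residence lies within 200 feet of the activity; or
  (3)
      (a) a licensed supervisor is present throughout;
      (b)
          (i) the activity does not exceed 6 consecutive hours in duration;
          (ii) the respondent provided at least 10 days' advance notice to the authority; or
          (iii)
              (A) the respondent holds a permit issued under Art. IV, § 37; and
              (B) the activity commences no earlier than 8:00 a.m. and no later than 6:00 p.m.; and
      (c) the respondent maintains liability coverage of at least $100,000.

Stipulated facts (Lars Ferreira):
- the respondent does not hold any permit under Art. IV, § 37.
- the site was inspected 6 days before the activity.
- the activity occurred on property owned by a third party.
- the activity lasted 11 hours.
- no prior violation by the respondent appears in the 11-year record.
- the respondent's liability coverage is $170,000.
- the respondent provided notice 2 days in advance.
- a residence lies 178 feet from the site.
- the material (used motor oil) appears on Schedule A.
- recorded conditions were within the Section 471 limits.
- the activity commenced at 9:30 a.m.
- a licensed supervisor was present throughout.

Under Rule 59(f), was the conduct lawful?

No — unlawful.

(1) not (Schedule A material) — not satisfied.
(i) own property — not met.
(ii) not (weather ok) — not met.
(a) = F OR F = false.
(i) no prior violation — met.
(ii) no residence in 200 ft — fails.
(b) = T OR F = true.
(2): F AND T → false.
(a) supervisor present — satisfied.
(i) ≤ 6 hrs duration — not satisfied.
(ii) ≥10 days' notice — not met.
(A) holds permit — not met.
(B) start within hours — satisfied.
(iii): F AND T → false.
(b): F OR F OR F → false.
(c) coverage ≥ $100,000 — met.
So (3) is not satisfied (T AND F AND T).
Overall = F OR F OR F = false.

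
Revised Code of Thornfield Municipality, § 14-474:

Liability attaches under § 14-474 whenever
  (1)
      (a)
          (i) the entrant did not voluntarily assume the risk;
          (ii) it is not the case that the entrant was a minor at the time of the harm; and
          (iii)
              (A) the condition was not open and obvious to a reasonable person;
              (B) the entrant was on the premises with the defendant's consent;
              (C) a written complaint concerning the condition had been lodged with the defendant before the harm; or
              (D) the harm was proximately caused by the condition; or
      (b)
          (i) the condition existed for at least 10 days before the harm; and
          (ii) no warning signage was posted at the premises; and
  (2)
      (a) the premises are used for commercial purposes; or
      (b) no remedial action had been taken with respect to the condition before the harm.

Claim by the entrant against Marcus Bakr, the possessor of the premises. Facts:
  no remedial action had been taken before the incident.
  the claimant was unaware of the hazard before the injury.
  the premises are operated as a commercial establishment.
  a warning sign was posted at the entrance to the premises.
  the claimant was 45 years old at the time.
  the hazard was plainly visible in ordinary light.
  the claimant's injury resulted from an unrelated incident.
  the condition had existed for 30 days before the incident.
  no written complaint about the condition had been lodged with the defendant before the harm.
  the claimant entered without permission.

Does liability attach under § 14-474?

No — not liable.

(i) no assumed risk — holds.
(ii) not (entrant a minor) — holds.
(A) not open/obvious — not met.
(B) consent to enter — not met.
(C) complaint lodged — not met.
(D) proximate cause — not satisfied.
So (iii) is not satisfied (F OR F OR F OR F).
(a): T AND T AND F → false.
(i) condition ≥10 days old — satisfied.
(ii) no signage posted — not met.
So (b) is not satisfied (T AND F).
(1): F OR F → false.
(a) commercial use — satisfied.
(b) no remedial action — met.
(2): T OR T → true.
Overall = F AND T = false.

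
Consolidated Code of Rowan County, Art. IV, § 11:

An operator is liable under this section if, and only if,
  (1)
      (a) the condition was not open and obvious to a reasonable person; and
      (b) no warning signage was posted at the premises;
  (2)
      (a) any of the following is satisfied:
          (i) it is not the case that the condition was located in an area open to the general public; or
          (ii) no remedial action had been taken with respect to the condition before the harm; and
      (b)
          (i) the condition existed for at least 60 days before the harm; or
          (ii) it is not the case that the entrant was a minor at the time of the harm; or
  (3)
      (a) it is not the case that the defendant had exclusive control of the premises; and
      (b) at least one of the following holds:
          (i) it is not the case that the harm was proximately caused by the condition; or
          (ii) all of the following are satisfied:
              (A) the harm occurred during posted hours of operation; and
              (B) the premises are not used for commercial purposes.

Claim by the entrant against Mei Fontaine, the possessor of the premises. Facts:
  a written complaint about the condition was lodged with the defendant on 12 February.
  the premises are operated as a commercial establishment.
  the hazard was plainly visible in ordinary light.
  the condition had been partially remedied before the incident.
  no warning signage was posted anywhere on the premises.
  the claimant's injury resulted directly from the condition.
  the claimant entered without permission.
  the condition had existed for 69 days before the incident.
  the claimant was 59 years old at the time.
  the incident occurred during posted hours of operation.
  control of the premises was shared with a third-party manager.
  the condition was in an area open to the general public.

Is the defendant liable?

(a) not open/obvious — not met.
(b) no signage posted — satisfied.
(1) = F AND T = false.
(i) not (public area) — not satisfied.
(ii) no remedial action — not satisfied.
(a) = F OR F = false.
(i) condition ≥60 days old — holds.
(ii) not (entrant a minor) — met.
(b) = T OR T = true.
(2): F AND T → false.
(a) not (exclusive control) — holds.
(i) not (proximate cause) — fails.
(A) during posted hours — holds.
(B) not (commercial use) — fails.
(ii) = T AND F = false.
So (b) is not satisfied (F OR F).
(3) = T AND F = false.
So Overall is not satisfied (F OR F OR F).

No — not liable.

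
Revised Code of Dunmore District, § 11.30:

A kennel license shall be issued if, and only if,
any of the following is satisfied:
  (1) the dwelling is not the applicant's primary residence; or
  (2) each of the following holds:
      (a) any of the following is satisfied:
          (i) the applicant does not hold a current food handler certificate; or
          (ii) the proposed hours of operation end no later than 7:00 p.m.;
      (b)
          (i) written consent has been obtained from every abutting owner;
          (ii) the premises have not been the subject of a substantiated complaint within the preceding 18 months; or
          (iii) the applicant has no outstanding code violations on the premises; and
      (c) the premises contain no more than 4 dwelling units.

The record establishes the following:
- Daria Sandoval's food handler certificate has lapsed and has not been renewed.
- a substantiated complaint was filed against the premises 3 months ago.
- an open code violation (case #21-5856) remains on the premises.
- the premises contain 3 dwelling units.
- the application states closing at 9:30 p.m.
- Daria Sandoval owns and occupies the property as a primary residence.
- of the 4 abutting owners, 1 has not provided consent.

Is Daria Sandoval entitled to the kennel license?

No — denied.

(1) not (primary residence) — fails.
(i) not (food handler cert.) — satisfied.
(ii) closes by 7 p.m. — fails.
(a): T OR F → true.
(i) all abutters consent — fails.
(ii) no complaint in 18 mo. — not met.
(iii) no code violations — not met.
(b) = F OR F OR F = false.
(c) ≤ 4 units — satisfied.
(2): T AND F AND T → false.
So Overall is not satisfied (F OR F).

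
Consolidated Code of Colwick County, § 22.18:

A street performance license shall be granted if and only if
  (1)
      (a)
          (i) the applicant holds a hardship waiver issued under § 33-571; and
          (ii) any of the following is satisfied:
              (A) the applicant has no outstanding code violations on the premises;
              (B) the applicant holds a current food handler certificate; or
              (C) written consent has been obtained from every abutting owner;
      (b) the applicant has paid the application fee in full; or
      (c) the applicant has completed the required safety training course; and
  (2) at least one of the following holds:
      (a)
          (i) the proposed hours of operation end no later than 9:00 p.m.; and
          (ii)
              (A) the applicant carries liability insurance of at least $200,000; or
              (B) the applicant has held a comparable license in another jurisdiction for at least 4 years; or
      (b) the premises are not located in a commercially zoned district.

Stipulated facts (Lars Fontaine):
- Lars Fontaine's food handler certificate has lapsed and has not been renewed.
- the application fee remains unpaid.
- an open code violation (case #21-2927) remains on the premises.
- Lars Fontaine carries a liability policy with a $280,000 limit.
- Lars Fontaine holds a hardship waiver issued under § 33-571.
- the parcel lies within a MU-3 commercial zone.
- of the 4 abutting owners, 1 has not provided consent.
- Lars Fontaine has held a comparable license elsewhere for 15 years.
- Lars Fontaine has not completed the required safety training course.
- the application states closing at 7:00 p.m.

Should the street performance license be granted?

(i) hardship waiver — satisfied.
(A) no code violations — not met.
(B) food handler cert. — not met.
(C) all abutters consent — not met.
So (ii) is not satisfied (F OR F OR F).
So (a) is not satisfied (T AND F).
(b) fee paid — fails.
(c) safety training — fails.
(1): F OR F OR F → false.
(i) closes by 9 p.m. — met.
(A) insurance ≥ $200,000 — satisfied.
(B) prior license ≥ 4 yr — satisfied.
(ii): T OR T → true.
So (a) is satisfied (T AND T).
(b) not (commercially zoned) — not met.
(2): T OR F → true.
So Overall is not satisfied (F AND T).

No — denied.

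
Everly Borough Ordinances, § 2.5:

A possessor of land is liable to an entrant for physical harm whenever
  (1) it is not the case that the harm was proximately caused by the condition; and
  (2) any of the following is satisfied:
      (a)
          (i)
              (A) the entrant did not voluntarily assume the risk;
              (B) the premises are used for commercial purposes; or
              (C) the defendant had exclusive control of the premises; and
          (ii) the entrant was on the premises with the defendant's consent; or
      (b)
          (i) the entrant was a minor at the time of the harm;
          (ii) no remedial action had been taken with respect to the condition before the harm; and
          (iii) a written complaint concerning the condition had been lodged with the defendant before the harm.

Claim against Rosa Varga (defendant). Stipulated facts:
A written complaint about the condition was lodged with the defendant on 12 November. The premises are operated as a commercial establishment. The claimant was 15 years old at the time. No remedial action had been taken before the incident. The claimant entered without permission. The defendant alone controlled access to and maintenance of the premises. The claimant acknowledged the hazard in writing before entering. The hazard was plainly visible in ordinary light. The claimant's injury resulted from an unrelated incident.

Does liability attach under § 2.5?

(1) not (proximate cause) — met.
(A) no assumed risk — not met.
(B) commercial use — satisfied.
(C) exclusive control — met.
So (i) is satisfied (F OR T OR T).
(ii) consent to enter — fails.
(a) = T AND F = false.
(i) entrant a minor — holds.
(ii) no remedial action — met.
(iii) complaint lodged — met.
(b): T AND T AND T → true.
So (2) is satisfied (F OR T).
So Overall is satisfied (T AND T).

Yes — liable.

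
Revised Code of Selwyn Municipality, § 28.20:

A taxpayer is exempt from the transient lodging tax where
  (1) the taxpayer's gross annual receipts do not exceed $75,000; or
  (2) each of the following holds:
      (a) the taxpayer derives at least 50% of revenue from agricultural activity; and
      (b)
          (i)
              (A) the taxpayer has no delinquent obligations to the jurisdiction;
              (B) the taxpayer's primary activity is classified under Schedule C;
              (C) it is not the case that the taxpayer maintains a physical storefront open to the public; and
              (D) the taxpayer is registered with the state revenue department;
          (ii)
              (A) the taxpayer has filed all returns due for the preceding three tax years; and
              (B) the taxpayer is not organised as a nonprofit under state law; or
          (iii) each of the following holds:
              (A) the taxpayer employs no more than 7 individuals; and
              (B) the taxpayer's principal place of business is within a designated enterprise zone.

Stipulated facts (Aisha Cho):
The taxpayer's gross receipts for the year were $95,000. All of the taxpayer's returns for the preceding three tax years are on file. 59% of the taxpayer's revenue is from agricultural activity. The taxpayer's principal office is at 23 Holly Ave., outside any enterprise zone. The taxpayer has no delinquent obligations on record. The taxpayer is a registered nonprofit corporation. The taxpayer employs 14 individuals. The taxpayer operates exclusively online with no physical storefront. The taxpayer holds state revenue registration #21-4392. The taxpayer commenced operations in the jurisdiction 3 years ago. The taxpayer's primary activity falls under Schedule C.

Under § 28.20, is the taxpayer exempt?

(1) receipts ≤ $75,000 — not met.
(a) ≥50% agricultural — satisfied.
(A) no delinquency — met.
(B) Schedule C activity — holds.
(C) not (has storefront) — met.
(D) state-registered — holds.
(i) = T AND T AND T AND T = true.
(A) returns current — holds.
(B) not (nonprofit) — not met.
(ii) = T AND F = false.
(A) ≤ 7 employees — not met.
(B) in enterprise zone — not met.
So (iii) is not satisfied (F AND F).
So (b) is satisfied (T OR F OR F).
So (2) is satisfied (T AND T).
So Overall is satisfied (F OR T).

Yes — exempt.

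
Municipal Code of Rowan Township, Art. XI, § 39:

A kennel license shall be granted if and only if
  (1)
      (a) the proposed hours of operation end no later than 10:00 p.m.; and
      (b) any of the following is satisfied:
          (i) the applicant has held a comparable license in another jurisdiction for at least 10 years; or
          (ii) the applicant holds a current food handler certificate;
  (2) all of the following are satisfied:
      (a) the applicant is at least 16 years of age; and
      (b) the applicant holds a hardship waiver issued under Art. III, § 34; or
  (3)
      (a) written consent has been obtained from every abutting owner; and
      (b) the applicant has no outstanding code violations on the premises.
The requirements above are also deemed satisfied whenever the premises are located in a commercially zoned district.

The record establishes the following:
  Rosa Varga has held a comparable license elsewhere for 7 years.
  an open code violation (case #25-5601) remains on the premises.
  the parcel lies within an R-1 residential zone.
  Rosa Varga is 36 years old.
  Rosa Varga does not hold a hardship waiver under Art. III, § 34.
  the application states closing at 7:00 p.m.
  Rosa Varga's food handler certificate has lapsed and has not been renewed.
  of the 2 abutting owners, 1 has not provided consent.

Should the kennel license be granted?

(a) closes by 10 p.m. — holds.
(i) prior license ≥ 10 yr — not met.
(ii) food handler cert. — not satisfied.
(b) = F OR F = false.
So (1) is not satisfied (T AND F).
(a) age ≥ 16 — holds.
(b) hardship waiver — fails.
(2): T AND F → false.
(a) all abutters consent — not satisfied.
(b) no code violations — not met.
(3): F AND F → false.
Overall = F OR F OR F = false.
Exception (commercially zoned) — not satisfied.
Result: main false OR exception false → false.

No — denied.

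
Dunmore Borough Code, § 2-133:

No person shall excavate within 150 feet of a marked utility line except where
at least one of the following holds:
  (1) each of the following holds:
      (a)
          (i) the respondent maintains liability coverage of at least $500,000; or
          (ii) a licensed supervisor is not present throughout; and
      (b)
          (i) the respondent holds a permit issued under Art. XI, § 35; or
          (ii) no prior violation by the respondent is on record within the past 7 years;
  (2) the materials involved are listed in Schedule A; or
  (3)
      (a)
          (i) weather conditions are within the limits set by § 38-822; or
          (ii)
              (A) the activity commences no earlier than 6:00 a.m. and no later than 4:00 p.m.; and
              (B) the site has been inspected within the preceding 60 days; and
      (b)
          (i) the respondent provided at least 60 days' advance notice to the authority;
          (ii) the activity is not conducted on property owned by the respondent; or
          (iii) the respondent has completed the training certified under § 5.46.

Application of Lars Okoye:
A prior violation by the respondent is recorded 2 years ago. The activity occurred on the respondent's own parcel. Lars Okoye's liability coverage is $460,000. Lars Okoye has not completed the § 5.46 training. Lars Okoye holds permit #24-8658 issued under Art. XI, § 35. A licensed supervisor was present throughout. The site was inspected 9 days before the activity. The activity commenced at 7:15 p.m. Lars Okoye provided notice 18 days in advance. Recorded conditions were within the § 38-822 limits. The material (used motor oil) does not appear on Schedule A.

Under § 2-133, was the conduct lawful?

(i) coverage ≥ $500,000 — not met.
(ii) not (supervisor present) — not satisfied.
So (a) is not satisfied (F OR F).
(i) holds permit — satisfied.
(ii) no prior violation — not met.
(b) = T OR F = true.
(1): F AND T → false.
(2) Schedule A material — not satisfied.
(i) weather ok — holds.
(A) start within hours — not met.
(B) site inspected — met.
(ii) = F AND T = false.
(a): T OR F → true.
(i) ≥60 days' notice — not satisfied.
(ii) not (own property) — fails.
(iii) training certified — not satisfied.
(b) = F OR F OR F = false.
(3): T AND F → false.
So Overall is not satisfied (F OR F OR F).

No — unlawful.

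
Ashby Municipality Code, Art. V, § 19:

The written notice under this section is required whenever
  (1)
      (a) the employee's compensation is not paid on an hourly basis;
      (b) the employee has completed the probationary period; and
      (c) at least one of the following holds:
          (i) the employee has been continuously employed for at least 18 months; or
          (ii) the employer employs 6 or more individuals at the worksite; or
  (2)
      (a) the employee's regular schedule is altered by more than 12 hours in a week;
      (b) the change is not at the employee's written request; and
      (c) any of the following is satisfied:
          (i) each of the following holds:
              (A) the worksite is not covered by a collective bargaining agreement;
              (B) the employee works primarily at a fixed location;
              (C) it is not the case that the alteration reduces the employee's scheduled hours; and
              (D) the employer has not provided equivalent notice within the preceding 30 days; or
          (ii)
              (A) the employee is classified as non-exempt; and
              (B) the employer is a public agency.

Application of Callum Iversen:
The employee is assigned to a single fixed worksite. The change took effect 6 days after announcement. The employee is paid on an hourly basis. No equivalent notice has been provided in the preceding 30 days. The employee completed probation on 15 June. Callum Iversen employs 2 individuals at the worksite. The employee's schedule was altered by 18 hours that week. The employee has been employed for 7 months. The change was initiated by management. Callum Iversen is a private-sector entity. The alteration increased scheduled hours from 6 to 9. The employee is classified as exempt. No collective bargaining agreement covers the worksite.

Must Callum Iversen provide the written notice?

Yes — required.

(a) not (hourly-paid) — not satisfied.
(b) past probation — met.
(i) tenure ≥ 18 mo. — not satisfied.
(ii) ≥ 6 at site — not satisfied.
(c): F OR F → false.
So (1) is not satisfied (F AND T AND F).
(a) schedule shift > 12h — holds.
(b) not employee-requested — satisfied.
(A) no CBA — holds.
(B) fixed location — satisfied.
(C) not (hours reduced) — holds.
(D) no recent notice — met.
So (i) is satisfied (T AND T AND T AND T).
(A) non-exempt — fails.
(B) public agency — not met.
(ii) = F AND F = false.
So (c) is satisfied (T OR F).
So (2) is satisfied (T AND T AND T).
So Overall is satisfied (F OR T).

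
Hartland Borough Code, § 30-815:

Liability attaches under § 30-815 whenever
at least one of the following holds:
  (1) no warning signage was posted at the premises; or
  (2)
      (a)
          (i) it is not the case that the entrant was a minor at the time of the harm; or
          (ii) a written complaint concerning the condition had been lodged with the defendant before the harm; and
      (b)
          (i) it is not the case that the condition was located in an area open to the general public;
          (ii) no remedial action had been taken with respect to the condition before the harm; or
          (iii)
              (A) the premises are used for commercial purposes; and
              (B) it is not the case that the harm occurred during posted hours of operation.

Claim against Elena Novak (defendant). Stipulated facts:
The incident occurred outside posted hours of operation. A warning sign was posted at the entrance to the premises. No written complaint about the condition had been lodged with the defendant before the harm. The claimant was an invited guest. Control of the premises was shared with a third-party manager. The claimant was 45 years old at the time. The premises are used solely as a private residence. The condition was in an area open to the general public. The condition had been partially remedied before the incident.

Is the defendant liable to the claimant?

(1) no signage posted — fails.
(i) not (entrant a minor) — holds.
(ii) complaint lodged — not satisfied.
So (a) is satisfied (T OR F).
(i) not (public area) — fails.
(ii) no remedial action — not satisfied.
(A) commercial use — not satisfied.
(B) not (during posted hours) — holds.
(iii) = F AND T = false.
So (b) is not satisfied (F OR F OR F).
(2): T AND F → false.
Overall = F OR F = false.

No — not liable.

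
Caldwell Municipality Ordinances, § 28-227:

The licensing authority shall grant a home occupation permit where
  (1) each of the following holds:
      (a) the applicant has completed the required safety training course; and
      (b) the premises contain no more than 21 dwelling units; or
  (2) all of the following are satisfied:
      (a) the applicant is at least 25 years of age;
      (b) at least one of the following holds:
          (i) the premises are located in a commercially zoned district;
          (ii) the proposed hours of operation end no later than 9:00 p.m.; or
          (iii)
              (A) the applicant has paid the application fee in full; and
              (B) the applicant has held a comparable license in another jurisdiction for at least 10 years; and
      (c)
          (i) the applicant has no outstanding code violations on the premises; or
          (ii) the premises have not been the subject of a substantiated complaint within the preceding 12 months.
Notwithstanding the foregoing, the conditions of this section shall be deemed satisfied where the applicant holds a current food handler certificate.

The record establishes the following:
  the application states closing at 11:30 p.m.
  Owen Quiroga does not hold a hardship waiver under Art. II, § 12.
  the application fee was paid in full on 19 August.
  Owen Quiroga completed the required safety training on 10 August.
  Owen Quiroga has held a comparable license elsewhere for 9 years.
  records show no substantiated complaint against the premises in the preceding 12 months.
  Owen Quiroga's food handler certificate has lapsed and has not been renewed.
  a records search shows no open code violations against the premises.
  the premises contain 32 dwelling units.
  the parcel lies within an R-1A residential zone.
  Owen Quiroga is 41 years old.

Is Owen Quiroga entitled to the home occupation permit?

No — denied.

(a) safety training — satisfied.
(b) ≤ 21 units — fails.
(1) = T AND F = false.
(a) age ≥ 25 — holds.
(i) commercially zoned — not satisfied.
(ii) closes by 9 p.m. — fails.
(A) fee paid — met.
(B) prior license ≥ 10 yr — not met.
So (iii) is not satisfied (T AND F).
(b): F OR F OR F → false.
(i) no code violations — satisfied.
(ii) no complaint in 12 mo. — satisfied.
So (c) is satisfied (T OR T).
(2): T AND F AND T → false.
Overall: F OR F → false.
Exception (food handler cert.) — not satisfied.
Result: main false OR exception false → false.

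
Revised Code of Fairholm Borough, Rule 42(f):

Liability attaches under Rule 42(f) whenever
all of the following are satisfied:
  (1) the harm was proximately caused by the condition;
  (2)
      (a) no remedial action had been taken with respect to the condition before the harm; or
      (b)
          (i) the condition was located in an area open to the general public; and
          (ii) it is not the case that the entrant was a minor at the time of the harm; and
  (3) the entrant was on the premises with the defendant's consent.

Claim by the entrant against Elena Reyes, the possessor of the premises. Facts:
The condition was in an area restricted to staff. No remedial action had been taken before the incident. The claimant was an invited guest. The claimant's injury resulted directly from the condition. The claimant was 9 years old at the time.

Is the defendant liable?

Yes — liable.

(1) proximate cause — holds.
(a) no remedial action — holds.
(i) public area — not satisfied.
(ii) not (entrant a minor) — not satisfied.
(b) = F AND F = false.
(2) = T OR F = true.
(3) consent to enter — satisfied.
Overall: T AND T AND T → true.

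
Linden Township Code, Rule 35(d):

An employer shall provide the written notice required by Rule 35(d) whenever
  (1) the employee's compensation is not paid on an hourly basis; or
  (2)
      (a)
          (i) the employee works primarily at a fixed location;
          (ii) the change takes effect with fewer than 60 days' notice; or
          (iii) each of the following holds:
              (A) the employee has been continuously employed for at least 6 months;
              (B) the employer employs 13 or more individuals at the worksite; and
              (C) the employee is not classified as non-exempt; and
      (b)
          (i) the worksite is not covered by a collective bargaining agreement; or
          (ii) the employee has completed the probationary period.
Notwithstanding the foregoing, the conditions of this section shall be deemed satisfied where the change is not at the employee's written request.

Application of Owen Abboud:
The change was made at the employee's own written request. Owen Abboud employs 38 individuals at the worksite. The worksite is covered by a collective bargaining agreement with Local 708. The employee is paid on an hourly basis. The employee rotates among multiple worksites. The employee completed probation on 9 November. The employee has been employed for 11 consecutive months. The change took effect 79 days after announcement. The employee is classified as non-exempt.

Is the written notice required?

(1) not (hourly-paid) — fails.
(i) fixed location — not met.
(ii) < 60 days' notice — not satisfied.
(A) tenure ≥ 6 mo. — satisfied.
(B) ≥ 13 at site — satisfied.
(C) not (non-exempt) — not satisfied.
(iii): T AND T AND F → false.
(a): F OR F OR F → false.
(i) no CBA — fails.
(ii) past probation — satisfied.
(b) = F OR T = true.
(2): F AND T → false.
Overall: F OR F → false.
Exception (not employee-requested) — not satisfied.
Result: main false OR exception false → false.

No — not required.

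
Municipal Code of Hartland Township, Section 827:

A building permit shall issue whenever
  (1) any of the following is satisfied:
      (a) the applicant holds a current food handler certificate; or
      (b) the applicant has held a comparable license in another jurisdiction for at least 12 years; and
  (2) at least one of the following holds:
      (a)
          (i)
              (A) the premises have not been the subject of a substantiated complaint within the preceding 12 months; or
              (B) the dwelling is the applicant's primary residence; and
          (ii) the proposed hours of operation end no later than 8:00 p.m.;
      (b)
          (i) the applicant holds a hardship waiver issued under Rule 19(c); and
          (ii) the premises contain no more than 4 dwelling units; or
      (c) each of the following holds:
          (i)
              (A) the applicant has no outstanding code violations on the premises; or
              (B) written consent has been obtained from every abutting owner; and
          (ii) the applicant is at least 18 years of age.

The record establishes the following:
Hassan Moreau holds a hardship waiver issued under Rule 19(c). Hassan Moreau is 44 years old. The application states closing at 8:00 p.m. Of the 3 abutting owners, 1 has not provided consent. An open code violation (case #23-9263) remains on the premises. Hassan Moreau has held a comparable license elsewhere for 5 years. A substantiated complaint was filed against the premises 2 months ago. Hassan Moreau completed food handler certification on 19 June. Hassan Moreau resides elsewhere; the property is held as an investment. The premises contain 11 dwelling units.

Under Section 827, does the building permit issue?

(a) food handler cert. — holds.
(b) prior license ≥ 12 yr — not satisfied.
So (1) is satisfied (T OR F).
(A) no complaint in 12 mo. — fails.
(B) primary residence — not satisfied.
(i): F OR F → false.
(ii) closes by 8 p.m. — satisfied.
(a) = F AND T = false.
(i) hardship waiver — met.
(ii) ≤ 4 units — not met.
(b): T AND F → false.
(A) no code violations — not met.
(B) all abutters consent — not satisfied.
(i): F OR F → false.
(ii) age ≥ 18 — holds.
(c) = F AND T = false.
(2): F OR F OR F → false.
So Overall is not satisfied (T AND F).

No — denied.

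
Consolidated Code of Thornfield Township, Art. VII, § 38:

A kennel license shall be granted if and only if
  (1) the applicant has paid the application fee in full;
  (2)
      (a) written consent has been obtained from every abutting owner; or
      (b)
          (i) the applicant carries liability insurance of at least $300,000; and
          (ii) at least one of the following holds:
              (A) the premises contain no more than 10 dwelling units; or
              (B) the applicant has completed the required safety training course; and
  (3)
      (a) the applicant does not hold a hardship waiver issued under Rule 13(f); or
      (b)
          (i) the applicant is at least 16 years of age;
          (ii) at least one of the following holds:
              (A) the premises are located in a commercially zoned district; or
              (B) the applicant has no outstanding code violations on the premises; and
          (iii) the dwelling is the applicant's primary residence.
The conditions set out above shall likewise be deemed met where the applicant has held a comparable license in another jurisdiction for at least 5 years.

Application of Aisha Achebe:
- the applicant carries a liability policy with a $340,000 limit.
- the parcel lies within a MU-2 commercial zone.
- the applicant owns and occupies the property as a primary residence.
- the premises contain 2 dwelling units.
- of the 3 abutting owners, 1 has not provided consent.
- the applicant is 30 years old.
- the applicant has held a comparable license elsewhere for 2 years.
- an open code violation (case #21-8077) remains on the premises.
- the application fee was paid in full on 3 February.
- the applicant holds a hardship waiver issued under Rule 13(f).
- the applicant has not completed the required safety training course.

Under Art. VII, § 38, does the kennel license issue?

Yes — granted.

(1) fee paid — satisfied.
(a) all abutters consent — not met.
(i) insurance ≥ $300,000 — met.
(A) ≤ 10 units — holds.
(B) safety training — not met.
(ii) = T OR F = true.
(b) = T AND T = true.
(2): F OR T → true.
(a) not (hardship waiver) — not satisfied.
(i) age ≥ 16 — holds.
(A) commercially zoned — holds.
(B) no code violations — fails.
(ii): T OR F → true.
(iii) primary residence — holds.
(b): T AND T AND T → true.
(3) = F OR T = true.
Overall = T AND T AND T = true.
Exception (prior license ≥ 5 yr) — not satisfied.
Result: main true OR exception false → true.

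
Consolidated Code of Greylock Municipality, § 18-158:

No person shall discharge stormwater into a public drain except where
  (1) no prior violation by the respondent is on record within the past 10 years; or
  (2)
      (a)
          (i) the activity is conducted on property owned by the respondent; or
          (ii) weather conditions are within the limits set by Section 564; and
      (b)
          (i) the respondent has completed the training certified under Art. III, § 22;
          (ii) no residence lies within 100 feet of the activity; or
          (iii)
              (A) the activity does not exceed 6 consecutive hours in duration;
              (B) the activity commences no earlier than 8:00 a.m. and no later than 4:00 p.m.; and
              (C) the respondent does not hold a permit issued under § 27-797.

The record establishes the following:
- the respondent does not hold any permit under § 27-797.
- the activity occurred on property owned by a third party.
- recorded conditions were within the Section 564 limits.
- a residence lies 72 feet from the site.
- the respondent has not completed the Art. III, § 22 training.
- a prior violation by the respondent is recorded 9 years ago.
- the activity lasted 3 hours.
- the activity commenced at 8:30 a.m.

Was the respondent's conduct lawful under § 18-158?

(1) no prior violation — not met.
(i) own property — not satisfied.
(ii) weather ok — met.
(a) = F OR T = true.
(i) training certified — not satisfied.
(ii) no residence in 100 ft — not satisfied.
(A) ≤ 6 hrs duration — satisfied.
(B) start within hours — satisfied.
(C) not (holds permit) — met.
(iii) = T AND T AND T = true.
So (b) is satisfied (F OR F OR T).
(2): T AND T → true.
Overall: F OR T → true.

Yes — lawful.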